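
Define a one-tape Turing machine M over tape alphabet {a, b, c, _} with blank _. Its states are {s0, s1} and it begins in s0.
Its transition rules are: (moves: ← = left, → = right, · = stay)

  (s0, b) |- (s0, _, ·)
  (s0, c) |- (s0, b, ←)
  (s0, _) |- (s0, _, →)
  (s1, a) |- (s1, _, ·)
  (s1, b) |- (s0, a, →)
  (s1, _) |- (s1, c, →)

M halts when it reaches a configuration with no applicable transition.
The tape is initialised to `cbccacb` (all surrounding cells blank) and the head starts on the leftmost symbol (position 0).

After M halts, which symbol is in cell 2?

_

state=s0 head=0 tape=_[c]bccacb   (s0,c)→(s0,b,←)
state=s0 head=-1 tape=[_]bbccacb   (s0,_)→(s0,_,→)
state=s0 head=0 tape=_[b]bccacb   (s0,b)→(s0,_,·)
state=s0 head=0 tape=_[_]bccacb   (s0,_)→(s0,_,→)
state=s0 head=1 tape=__[b]ccacb   (s0,b)→(s0,_,·)
state=s0 head=1 tape=__[_]ccacb   (s0,_)→(s0,_,→)
state=s0 head=2 tape=___[c]cacb   (s0,c)→(s0,b,←)
state=s0 head=1 tape=__[_]bcacb   (s0,_)→(s0,_,→)
state=s0 head=2 tape=___[b]cacb   (s0,b)→(s0,_,·)
state=s0 head=2 tape=___[_]cacb   (s0,_)→(s0,_,→)
state=s0 head=3 tape=____[c]acb   (s0,c)→(s0,b,←)
state=s0 head=2 tape=___[_]bacb   (s0,_)→(s0,_,→)
state=s0 head=3 tape=____[b]acb   (s0,b)→(s0,_,·)
state=s0 head=3 tape=____[_]acb   (s0,_)→(s0,_,→)
state=s0 head=4 tape=_____[a]cb
Cell 2 holds _ when M halts.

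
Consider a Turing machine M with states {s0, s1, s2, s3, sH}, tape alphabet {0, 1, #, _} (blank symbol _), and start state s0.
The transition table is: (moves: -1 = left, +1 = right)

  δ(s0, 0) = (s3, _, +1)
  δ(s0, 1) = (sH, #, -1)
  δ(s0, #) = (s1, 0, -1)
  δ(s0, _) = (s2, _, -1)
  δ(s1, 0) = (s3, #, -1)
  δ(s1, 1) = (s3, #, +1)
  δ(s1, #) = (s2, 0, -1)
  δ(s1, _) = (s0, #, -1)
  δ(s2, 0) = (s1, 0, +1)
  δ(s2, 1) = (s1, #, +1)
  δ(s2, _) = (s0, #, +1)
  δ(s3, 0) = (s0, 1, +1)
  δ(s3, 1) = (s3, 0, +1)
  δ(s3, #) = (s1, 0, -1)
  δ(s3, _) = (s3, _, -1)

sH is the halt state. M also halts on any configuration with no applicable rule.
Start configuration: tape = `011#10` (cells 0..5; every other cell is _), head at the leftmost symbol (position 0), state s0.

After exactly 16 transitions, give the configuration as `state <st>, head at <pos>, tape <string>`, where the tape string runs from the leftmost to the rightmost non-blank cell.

s0 | [0]11#10_   read 0 → write _, move +1, go to s3
s3 | _[1]1#10_   read 1 → write 0, move +1, go to s3
s3 | _0[1]#10_   read 1 → write 0, move +1, go to s3
s3 | _00[#]10_   read # → write 0, move -1, go to s1
s1 | _0[0]010_   read 0 → write #, move -1, go to s3
s3 | _[0]#010_   read 0 → write 1, move +1, go to s0
s0 | _1[#]010_   read # → write 0, move -1, go to s1
s1 | _[1]0010_   read 1 → write #, move +1, go to s3
s3 | _#[0]010_   read 0 → write 1, move +1, go to s0
s0 | _#1[0]10_   read 0 → write _, move +1, go to s3
s3 | _#1_[1]0_   read 1 → write 0, move +1, go to s3
s3 | _#1_0[0]_   read 0 → write 1, move +1, go to s0
s0 | _#1_01[_]   read _ → write _, move -1, go to s2
s2 | _#1_0[1]_   read 1 → write #, move +1, go to s1
s1 | _#1_0#[_]   read _ → write #, move -1, go to s0
s0 | _#1_0[#]#   read # → write 0, move -1, go to s1
s1 | _#1_[0]0#
After 16 steps: state s1, head at 4, tape #1_00#.

state s1, head at 4, tape #1_00#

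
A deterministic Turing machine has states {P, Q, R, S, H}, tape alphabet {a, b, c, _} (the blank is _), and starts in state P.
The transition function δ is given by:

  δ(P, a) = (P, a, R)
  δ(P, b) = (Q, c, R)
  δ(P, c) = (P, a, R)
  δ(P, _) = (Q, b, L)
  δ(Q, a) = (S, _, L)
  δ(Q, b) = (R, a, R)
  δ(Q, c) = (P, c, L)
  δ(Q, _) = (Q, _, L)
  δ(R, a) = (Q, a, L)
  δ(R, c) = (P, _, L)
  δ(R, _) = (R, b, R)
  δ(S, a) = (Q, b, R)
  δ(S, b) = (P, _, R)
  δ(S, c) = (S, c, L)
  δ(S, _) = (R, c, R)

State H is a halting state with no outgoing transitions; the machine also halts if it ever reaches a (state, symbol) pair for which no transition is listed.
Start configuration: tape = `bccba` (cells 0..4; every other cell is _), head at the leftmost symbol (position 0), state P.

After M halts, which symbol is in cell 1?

state=P head=0 tape=[b]ccba   (P,b)→(Q,c,R)
state=Q head=1 tape=c[c]cba   (Q,c)→(P,c,L)
state=P head=0 tape=[c]ccba   (P,c)→(P,a,R)
state=P head=1 tape=a[c]cba   (P,c)→(P,a,R)
state=P head=2 tape=aa[c]ba   (P,c)→(P,a,R)
state=P head=3 tape=aaa[b]a   (P,b)→(Q,c,R)
state=Q head=4 tape=aaac[a]   (Q,a)→(S,_,L)
state=S head=3 tape=aaa[c]_   (S,c)→(S,c,L)
state=S head=2 tape=aa[a]c_   (S,a)→(Q,b,R)
state=Q head=3 tape=aab[c]_   (Q,c)→(P,c,L)
state=P head=2 tape=aa[b]c_   (P,b)→(Q,c,R)
state=Q head=3 tape=aac[c]_   (Q,c)→(P,c,L)
state=P head=2 tape=aa[c]c_   (P,c)→(P,a,R)
state=P head=3 tape=aaa[c]_   (P,c)→(P,a,R)
state=P head=4 tape=aaaa[_]   (P,_)→(Q,b,L)
state=Q head=3 tape=aaa[a]b   (Q,a)→(S,_,L)
state=S head=2 tape=aa[a]_b   (S,a)→(Q,b,R)
state=Q head=3 tape=aab[_]b   (Q,_)→(Q,_,L)
state=Q head=2 tape=aa[b]_b   (Q,b)→(R,a,R)
state=R head=3 tape=aaa[_]b   (R,_)→(R,b,R)
state=R head=4 tape=aaab[b]
Cell 1 holds a when M halts.

a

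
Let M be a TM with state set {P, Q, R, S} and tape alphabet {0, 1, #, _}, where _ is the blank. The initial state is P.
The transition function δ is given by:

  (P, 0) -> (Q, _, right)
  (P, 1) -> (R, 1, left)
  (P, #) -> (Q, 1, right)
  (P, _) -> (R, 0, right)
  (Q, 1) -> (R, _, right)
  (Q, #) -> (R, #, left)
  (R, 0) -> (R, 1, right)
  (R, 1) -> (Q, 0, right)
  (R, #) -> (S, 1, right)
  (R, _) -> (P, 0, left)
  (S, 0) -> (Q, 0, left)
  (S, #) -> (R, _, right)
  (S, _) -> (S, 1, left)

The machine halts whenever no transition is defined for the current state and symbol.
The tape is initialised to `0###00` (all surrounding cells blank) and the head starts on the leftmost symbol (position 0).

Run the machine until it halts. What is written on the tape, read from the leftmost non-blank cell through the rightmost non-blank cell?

011___010

P | _[0]###00__   read 0 → write _, move right, go to Q
Q | __[#]##00__   read # → write #, move left, go to R
R | _[_]###00__   read _ → write 0, move left, go to P
P | [_]0###00__   read _ → write 0, move right, go to R
R | 0[0]###00__   read 0 → write 1, move right, go to R
R | 01[#]##00__   read # → write 1, move right, go to S
S | 011[#]#00__   read # → write _, move right, go to R
R | 011_[#]00__   read # → write 1, move right, go to S
S | 011_1[0]0__   read 0 → write 0, move left, go to Q
Q | 011_[1]00__   read 1 → write _, move right, go to R
R | 011__[0]0__   read 0 → write 1, move right, go to R
R | 011__1[0]__   read 0 → write 1, move right, go to R
R | 011__11[_]_   read _ → write 0, move left, go to P
P | 011__1[1]0_   read 1 → write 1, move left, go to R
R | 011__[1]10_   read 1 → write 0, move right, go to Q
Q | 011__0[1]0_   read 1 → write _, move right, go to R
R | 011__0_[0]_   read 0 → write 1, move right, go to R
R | 011__0_1[_]   read _ → write 0, move left, go to P
P | 011__0_[1]0   read 1 → write 1, move left, go to R
R | 011__0[_]10   read _ → write 0, move left, go to P
P | 011__[0]010   read 0 → write _, move right, go to Q
Q | 011___[0]10
The non-blank tape span at halt is 011___010.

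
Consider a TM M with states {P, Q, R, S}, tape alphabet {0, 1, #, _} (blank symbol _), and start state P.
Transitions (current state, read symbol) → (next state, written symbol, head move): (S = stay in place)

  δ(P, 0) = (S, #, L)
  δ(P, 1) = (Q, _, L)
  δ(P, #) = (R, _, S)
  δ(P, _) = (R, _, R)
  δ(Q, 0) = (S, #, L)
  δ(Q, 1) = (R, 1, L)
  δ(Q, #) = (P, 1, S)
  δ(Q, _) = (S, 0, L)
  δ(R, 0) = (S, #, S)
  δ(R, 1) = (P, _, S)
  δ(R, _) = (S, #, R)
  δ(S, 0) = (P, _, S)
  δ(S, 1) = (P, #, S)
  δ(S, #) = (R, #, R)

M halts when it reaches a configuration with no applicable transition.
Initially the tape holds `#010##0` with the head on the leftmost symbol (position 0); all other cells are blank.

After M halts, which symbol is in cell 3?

P | [#]010##0   read # → write _, move S, go to R
R | [_]010##0   read _ → write #, move R, go to S
S | #[0]10##0   read 0 → write _, move S, go to P
P | #[_]10##0   read _ → write _, move R, go to R
R | #_[1]0##0   read 1 → write _, move S, go to P
P | #_[_]0##0   read _ → write _, move R, go to R
R | #__[0]##0   read 0 → write #, move S, go to S
S | #__[#]##0   read # → write #, move R, go to R
R | #__#[#]#0
Cell 3 holds # when M halts.

#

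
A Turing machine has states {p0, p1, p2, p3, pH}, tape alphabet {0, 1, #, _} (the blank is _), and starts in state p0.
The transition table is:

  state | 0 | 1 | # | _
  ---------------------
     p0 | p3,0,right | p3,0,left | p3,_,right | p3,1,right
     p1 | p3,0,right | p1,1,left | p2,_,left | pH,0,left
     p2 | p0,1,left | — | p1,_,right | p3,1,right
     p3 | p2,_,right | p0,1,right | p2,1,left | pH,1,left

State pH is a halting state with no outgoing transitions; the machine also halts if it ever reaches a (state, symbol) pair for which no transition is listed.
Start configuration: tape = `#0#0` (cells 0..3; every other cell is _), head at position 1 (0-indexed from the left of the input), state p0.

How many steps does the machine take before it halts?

11

state=p0 head=1 tape=#[0]#0__   (p0,0)→(p3,0,right)
state=p3 head=2 tape=#0[#]0__   (p3,#)→(p2,1,left)
state=p2 head=1 tape=#[0]10__   (p2,0)→(p0,1,left)
state=p0 head=0 tape=[#]110__   (p0,#)→(p3,_,right)
state=p3 head=1 tape=_[1]10__   (p3,1)→(p0,1,right)
state=p0 head=2 tape=_1[1]0__   (p0,1)→(p3,0,left)
state=p3 head=1 tape=_[1]00__   (p3,1)→(p0,1,right)
state=p0 head=2 tape=_1[0]0__   (p0,0)→(p3,0,right)
state=p3 head=3 tape=_10[0]__   (p3,0)→(p2,_,right)
state=p2 head=4 tape=_10_[_]_   (p2,_)→(p3,1,right)
state=p3 head=5 tape=_10_1[_]   (p3,_)→(pH,1,left)
state=pH head=4 tape=_10_[1]1
M halts after 11 transitions.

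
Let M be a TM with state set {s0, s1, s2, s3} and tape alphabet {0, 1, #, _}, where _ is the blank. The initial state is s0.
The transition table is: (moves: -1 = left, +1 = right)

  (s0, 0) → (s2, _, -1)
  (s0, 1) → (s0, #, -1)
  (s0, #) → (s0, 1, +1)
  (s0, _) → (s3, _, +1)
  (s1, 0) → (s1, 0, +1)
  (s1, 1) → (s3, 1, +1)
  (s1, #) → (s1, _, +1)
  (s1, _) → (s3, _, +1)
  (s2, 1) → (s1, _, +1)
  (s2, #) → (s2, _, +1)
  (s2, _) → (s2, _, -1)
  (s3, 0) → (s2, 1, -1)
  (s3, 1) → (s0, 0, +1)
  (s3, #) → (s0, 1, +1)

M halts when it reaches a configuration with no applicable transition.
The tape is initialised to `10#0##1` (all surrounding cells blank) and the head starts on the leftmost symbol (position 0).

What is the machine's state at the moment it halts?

state=s0 head=0 tape=_[1]0#0##1__   (s0,1)→(s0,#,-1)
state=s0 head=-1 tape=[_]#0#0##1__   (s0,_)→(s3,_,+1)
state=s3 head=0 tape=_[#]0#0##1__   (s3,#)→(s0,1,+1)
state=s0 head=1 tape=_1[0]#0##1__   (s0,0)→(s2,_,-1)
state=s2 head=0 tape=_[1]_#0##1__   (s2,1)→(s1,_,+1)
state=s1 head=1 tape=__[_]#0##1__   (s1,_)→(s3,_,+1)
state=s3 head=2 tape=___[#]0##1__   (s3,#)→(s0,1,+1)
state=s0 head=3 tape=___1[0]##1__   (s0,0)→(s2,_,-1)
state=s2 head=2 tape=___[1]_##1__   (s2,1)→(s1,_,+1)
state=s1 head=3 tape=____[_]##1__   (s1,_)→(s3,_,+1)
state=s3 head=4 tape=_____[#]#1__   (s3,#)→(s0,1,+1)
state=s0 head=5 tape=_____1[#]1__   (s0,#)→(s0,1,+1)
state=s0 head=6 tape=_____11[1]__   (s0,1)→(s0,#,-1)
state=s0 head=5 tape=_____1[1]#__   (s0,1)→(s0,#,-1)
state=s0 head=4 tape=_____[1]##__   (s0,1)→(s0,#,-1)
state=s0 head=3 tape=____[_]###__   (s0,_)→(s3,_,+1)
state=s3 head=4 tape=_____[#]##__   (s3,#)→(s0,1,+1)
state=s0 head=5 tape=_____1[#]#__   (s0,#)→(s0,1,+1)
state=s0 head=6 tape=_____11[#]__   (s0,#)→(s0,1,+1)
state=s0 head=7 tape=_____111[_]_   (s0,_)→(s3,_,+1)
state=s3 head=8 tape=_____111_[_]
No transition is defined for (s3, _); M halts in state s3.

s3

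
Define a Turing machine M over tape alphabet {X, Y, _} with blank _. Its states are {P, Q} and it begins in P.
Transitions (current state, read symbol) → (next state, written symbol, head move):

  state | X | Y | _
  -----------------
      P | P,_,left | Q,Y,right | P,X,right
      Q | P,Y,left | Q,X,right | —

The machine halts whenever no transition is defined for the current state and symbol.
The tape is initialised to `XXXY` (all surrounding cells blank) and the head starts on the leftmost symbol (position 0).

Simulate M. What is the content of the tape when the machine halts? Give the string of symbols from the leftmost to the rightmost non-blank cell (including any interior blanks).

state=P head=0 tape=___[X]XXY_   (P,X)→(P,_,left)
state=P head=-1 tape=__[_]_XXY_   (P,_)→(P,X,right)
state=P head=0 tape=__X[_]XXY_   (P,_)→(P,X,right)
state=P head=1 tape=__XX[X]XY_   (P,X)→(P,_,left)
state=P head=0 tape=__X[X]_XY_   (P,X)→(P,_,left)
state=P head=-1 tape=__[X]__XY_   (P,X)→(P,_,left)
state=P head=-2 tape=_[_]___XY_   (P,_)→(P,X,right)
state=P head=-1 tape=_X[_]__XY_   (P,_)→(P,X,right)
state=P head=0 tape=_XX[_]_XY_   (P,_)→(P,X,right)
state=P head=1 tape=_XXX[_]XY_   (P,_)→(P,X,right)
state=P head=2 tape=_XXXX[X]Y_   (P,X)→(P,_,left)
state=P head=1 tape=_XXX[X]_Y_   (P,X)→(P,_,left)
state=P head=0 tape=_XX[X]__Y_   (P,X)→(P,_,left)
state=P head=-1 tape=_X[X]___Y_   (P,X)→(P,_,left)
state=P head=-2 tape=_[X]____Y_   (P,X)→(P,_,left)
state=P head=-3 tape=[_]_____Y_   (P,_)→(P,X,right)
state=P head=-2 tape=X[_]____Y_   (P,_)→(P,X,right)
state=P head=-1 tape=XX[_]___Y_   (P,_)→(P,X,right)
state=P head=0 tape=XXX[_]__Y_   (P,_)→(P,X,right)
state=P head=1 tape=XXXX[_]_Y_   (P,_)→(P,X,right)
state=P head=2 tape=XXXXX[_]Y_   (P,_)→(P,X,right)
state=P head=3 tape=XXXXXX[Y]_   (P,Y)→(Q,Y,right)
state=Q head=4 tape=XXXXXXY[_]
The non-blank tape span at halt is XXXXXXY.

XXXXXXY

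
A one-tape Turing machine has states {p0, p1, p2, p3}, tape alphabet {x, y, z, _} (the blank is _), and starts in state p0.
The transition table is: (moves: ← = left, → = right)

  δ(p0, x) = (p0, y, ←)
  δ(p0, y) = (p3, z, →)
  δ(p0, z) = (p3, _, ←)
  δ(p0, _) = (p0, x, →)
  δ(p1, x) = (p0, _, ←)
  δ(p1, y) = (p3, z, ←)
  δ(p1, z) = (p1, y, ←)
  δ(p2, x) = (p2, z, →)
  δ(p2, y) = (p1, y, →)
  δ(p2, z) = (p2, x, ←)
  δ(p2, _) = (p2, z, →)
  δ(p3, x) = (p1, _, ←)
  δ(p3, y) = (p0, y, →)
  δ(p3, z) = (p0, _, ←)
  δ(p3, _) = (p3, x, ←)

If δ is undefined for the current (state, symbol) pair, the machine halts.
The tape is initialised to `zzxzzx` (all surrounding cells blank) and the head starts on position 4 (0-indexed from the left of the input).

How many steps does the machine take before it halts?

25

state=p0 head=4 tape=___zzxz[z]x   (p0,z)→(p3,_,←)
state=p3 head=3 tape=___zzx[z]_x   (p3,z)→(p0,_,←)
state=p0 head=2 tape=___zz[x]__x   (p0,x)→(p0,y,←)
state=p0 head=1 tape=___z[z]y__x   (p0,z)→(p3,_,←)
state=p3 head=0 tape=___[z]_y__x   (p3,z)→(p0,_,←)
state=p0 head=-1 tape=__[_]__y__x   (p0,_)→(p0,x,→)
state=p0 head=0 tape=__x[_]_y__x   (p0,_)→(p0,x,→)
state=p0 head=1 tape=__xx[_]y__x   (p0,_)→(p0,x,→)
state=p0 head=2 tape=__xxx[y]__x   (p0,y)→(p3,z,→)
state=p3 head=3 tape=__xxxz[_]_x   (p3,_)→(p3,x,←)
state=p3 head=2 tape=__xxx[z]x_x   (p3,z)→(p0,_,←)
state=p0 head=1 tape=__xx[x]_x_x   (p0,x)→(p0,y,←)
state=p0 head=0 tape=__x[x]y_x_x   (p0,x)→(p0,y,←)
state=p0 head=-1 tape=__[x]yy_x_x   (p0,x)→(p0,y,←)
state=p0 head=-2 tape=_[_]yyy_x_x   (p0,_)→(p0,x,→)
state=p0 head=-1 tape=_x[y]yy_x_x   (p0,y)→(p3,z,→)
state=p3 head=0 tape=_xz[y]y_x_x   (p3,y)→(p0,y,→)
state=p0 head=1 tape=_xzy[y]_x_x   (p0,y)→(p3,z,→)
state=p3 head=2 tape=_xzyz[_]x_x   (p3,_)→(p3,x,←)
state=p3 head=1 tape=_xzy[z]xx_x   (p3,z)→(p0,_,←)
state=p0 head=0 tape=_xz[y]_xx_x   (p0,y)→(p3,z,→)
state=p3 head=1 tape=_xzz[_]xx_x   (p3,_)→(p3,x,←)
state=p3 head=0 tape=_xz[z]xxx_x   (p3,z)→(p0,_,←)
state=p0 head=-1 tape=_x[z]_xxx_x   (p0,z)→(p3,_,←)
state=p3 head=-2 tape=_[x]__xxx_x   (p3,x)→(p1,_,←)
state=p1 head=-3 tape=[_]___xxx_x
M halts after 25 transitions.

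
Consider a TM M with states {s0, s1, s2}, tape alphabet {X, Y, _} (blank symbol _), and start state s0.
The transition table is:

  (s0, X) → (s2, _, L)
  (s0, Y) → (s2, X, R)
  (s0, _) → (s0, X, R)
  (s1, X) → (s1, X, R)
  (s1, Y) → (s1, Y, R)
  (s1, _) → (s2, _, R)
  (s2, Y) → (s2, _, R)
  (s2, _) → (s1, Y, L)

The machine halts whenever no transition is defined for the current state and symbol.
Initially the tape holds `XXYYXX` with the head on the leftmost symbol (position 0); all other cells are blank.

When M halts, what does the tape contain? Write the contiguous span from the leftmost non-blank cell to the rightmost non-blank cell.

s0 | __[X]XYYXX   read X → write _, move L, go to s2
s2 | _[_]_XYYXX   read _ → write Y, move L, go to s1
s1 | [_]Y_XYYXX   read _ → write _, move R, go to s2
s2 | _[Y]_XYYXX   read Y → write _, move R, go to s2
s2 | __[_]XYYXX   read _ → write Y, move L, go to s1
s1 | _[_]YXYYXX   read _ → write _, move R, go to s2
s2 | __[Y]XYYXX   read Y → write _, move R, go to s2
s2 | ___[X]YYXX
The non-blank tape span at halt is XYYXX.

XYYXX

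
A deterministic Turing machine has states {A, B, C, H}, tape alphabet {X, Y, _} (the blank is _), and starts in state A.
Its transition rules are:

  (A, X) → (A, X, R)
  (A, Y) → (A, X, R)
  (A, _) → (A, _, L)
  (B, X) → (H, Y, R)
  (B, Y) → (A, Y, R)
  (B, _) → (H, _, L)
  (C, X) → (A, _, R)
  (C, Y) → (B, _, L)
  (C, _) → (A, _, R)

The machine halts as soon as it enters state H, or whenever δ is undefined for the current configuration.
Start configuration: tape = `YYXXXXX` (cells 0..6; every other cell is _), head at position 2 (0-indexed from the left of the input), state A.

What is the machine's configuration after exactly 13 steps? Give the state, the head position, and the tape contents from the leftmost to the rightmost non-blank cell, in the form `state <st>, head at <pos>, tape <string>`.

A | YY[X]XXXX_   read X → write X, move R, go to A
A | YYX[X]XXX_   read X → write X, move R, go to A
A | YYXX[X]XX_   read X → write X, move R, go to A
A | YYXXX[X]X_   read X → write X, move R, go to A
A | YYXXXX[X]_   read X → write X, move R, go to A
A | YYXXXXX[_]   read _ → write _, move L, go to A
A | YYXXXX[X]_   read X → write X, move R, go to A
A | YYXXXXX[_]   read _ → write _, move L, go to A
A | YYXXXX[X]_   read X → write X, move R, go to A
A | YYXXXXX[_]   read _ → write _, move L, go to A
A | YYXXXX[X]_   read X → write X, move R, go to A
A | YYXXXXX[_]   read _ → write _, move L, go to A
A | YYXXXX[X]_   read X → write X, move R, go to A
A | YYXXXXX[_]
After 13 steps: state A, head at 7, tape YYXXXXX.

state A, head at 7, tape YYXXXXX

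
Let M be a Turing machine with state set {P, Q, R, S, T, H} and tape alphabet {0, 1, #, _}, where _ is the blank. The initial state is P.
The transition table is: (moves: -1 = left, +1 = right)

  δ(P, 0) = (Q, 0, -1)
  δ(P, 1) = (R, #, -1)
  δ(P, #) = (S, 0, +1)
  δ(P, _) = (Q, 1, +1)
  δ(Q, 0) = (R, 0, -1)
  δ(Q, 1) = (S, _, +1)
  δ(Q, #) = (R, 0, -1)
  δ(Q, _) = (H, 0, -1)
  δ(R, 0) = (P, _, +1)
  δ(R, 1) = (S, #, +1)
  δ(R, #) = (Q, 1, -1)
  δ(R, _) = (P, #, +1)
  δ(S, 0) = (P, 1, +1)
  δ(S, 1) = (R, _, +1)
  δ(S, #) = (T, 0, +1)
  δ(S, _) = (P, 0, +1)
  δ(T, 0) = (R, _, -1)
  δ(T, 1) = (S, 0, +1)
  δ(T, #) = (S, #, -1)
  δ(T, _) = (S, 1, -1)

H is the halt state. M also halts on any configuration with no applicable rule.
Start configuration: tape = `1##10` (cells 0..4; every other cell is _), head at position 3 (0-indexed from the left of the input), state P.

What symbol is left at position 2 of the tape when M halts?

1

state=P head=3 tape=1##[1]0__   (P,1)→(R,#,-1)
state=R head=2 tape=1#[#]#0__   (R,#)→(Q,1,-1)
state=Q head=1 tape=1[#]1#0__   (Q,#)→(R,0,-1)
state=R head=0 tape=[1]01#0__   (R,1)→(S,#,+1)
state=S head=1 tape=#[0]1#0__   (S,0)→(P,1,+1)
state=P head=2 tape=#1[1]#0__   (P,1)→(R,#,-1)
state=R head=1 tape=#[1]##0__   (R,1)→(S,#,+1)
state=S head=2 tape=##[#]#0__   (S,#)→(T,0,+1)
state=T head=3 tape=##0[#]0__   (T,#)→(S,#,-1)
state=S head=2 tape=##[0]#0__   (S,0)→(P,1,+1)
state=P head=3 tape=##1[#]0__   (P,#)→(S,0,+1)
state=S head=4 tape=##10[0]__   (S,0)→(P,1,+1)
state=P head=5 tape=##101[_]_   (P,_)→(Q,1,+1)
state=Q head=6 tape=##1011[_]   (Q,_)→(H,0,-1)
state=H head=5 tape=##101[1]0
Cell 2 holds 1 when M halts.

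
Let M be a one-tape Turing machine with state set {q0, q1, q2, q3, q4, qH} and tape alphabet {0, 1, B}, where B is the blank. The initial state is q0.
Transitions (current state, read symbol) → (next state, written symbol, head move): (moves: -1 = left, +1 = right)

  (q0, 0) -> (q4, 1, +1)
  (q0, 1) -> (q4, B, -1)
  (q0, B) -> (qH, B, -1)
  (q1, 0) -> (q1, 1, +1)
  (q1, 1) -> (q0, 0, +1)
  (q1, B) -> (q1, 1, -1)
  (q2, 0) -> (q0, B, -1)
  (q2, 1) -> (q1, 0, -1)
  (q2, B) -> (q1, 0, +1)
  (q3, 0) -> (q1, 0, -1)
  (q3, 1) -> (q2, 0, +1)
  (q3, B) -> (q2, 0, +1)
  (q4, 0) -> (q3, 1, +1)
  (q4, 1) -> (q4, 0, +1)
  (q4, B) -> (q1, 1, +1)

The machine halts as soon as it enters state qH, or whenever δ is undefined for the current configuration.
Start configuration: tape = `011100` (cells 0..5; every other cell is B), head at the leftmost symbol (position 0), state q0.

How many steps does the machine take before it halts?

19

state=q0 head=0 tape=[0]11100BBBBB   (q0,0)→(q4,1,+1)
state=q4 head=1 tape=1[1]1100BBBBB   (q4,1)→(q4,0,+1)
state=q4 head=2 tape=10[1]100BBBBB   (q4,1)→(q4,0,+1)
state=q4 head=3 tape=100[1]00BBBBB   (q4,1)→(q4,0,+1)
state=q4 head=4 tape=1000[0]0BBBBB   (q4,0)→(q3,1,+1)
state=q3 head=5 tape=10001[0]BBBBB   (q3,0)→(q1,0,-1)
state=q1 head=4 tape=1000[1]0BBBBB   (q1,1)→(q0,0,+1)
state=q0 head=5 tape=10000[0]BBBBB   (q0,0)→(q4,1,+1)
state=q4 head=6 tape=100001[B]BBBB   (q4,B)→(q1,1,+1)
state=q1 head=7 tape=1000011[B]BBB   (q1,B)→(q1,1,-1)
state=q1 head=6 tape=100001[1]1BBB   (q1,1)→(q0,0,+1)
state=q0 head=7 tape=1000010[1]BBB   (q0,1)→(q4,B,-1)
state=q4 head=6 tape=100001[0]BBBB   (q4,0)→(q3,1,+1)
state=q3 head=7 tape=1000011[B]BBB   (q3,B)→(q2,0,+1)
state=q2 head=8 tape=10000110[B]BB   (q2,B)→(q1,0,+1)
state=q1 head=9 tape=100001100[B]B   (q1,B)→(q1,1,-1)
state=q1 head=8 tape=10000110[0]1B   (q1,0)→(q1,1,+1)
state=q1 head=9 tape=100001101[1]B   (q1,1)→(q0,0,+1)
state=q0 head=10 tape=1000011010[B]   (q0,B)→(qH,B,-1)
state=qH head=9 tape=100001101[0]B
M halts after 19 transitions.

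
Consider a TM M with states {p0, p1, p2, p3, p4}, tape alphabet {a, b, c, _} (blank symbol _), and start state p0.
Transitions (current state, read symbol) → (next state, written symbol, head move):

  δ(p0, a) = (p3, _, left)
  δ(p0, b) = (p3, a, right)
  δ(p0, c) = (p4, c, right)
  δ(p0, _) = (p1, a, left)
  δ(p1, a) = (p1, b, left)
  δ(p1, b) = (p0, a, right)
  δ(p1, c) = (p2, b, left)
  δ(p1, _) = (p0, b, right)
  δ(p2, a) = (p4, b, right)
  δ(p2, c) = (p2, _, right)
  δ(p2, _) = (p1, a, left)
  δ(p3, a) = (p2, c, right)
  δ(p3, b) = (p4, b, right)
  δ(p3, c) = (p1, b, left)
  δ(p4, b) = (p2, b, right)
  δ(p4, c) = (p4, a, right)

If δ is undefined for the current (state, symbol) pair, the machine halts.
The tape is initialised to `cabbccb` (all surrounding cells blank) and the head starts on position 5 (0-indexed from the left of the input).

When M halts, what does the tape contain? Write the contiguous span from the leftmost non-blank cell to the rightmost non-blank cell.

p0 | cabbc[c]b_   read c → write c, move right, go to p4
p4 | cabbcc[b]_   read b → write b, move right, go to p2
p2 | cabbccb[_]   read _ → write a, move left, go to p1
p1 | cabbcc[b]a   read b → write a, move right, go to p0
p0 | cabbcca[a]   read a → write _, move left, go to p3
p3 | cabbcc[a]_   read a → write c, move right, go to p2
p2 | cabbccc[_]   read _ → write a, move left, go to p1
p1 | cabbcc[c]a   read c → write b, move left, go to p2
p2 | cabbc[c]ba   read c → write _, move right, go to p2
p2 | cabbc_[b]a
The non-blank tape span at halt is cabbc_ba.

cabbc_ba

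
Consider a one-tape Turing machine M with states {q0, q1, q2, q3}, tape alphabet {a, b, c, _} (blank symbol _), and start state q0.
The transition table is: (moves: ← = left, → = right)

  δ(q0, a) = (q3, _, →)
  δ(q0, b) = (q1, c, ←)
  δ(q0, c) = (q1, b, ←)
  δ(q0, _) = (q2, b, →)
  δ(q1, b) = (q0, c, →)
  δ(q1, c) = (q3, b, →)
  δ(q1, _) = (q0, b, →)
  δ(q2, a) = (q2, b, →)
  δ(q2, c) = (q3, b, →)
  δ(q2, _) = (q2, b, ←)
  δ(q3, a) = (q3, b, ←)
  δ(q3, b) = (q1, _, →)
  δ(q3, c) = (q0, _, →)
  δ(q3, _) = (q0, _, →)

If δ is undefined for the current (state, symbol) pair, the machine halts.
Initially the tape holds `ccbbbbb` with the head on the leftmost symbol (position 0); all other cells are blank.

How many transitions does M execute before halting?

state=q0 head=0 tape=_[c]cbbbbb__   (q0,c)→(q1,b,←)
state=q1 head=-1 tape=[_]bcbbbbb__   (q1,_)→(q0,b,→)
state=q0 head=0 tape=b[b]cbbbbb__   (q0,b)→(q1,c,←)
state=q1 head=-1 tape=[b]ccbbbbb__   (q1,b)→(q0,c,→)
state=q0 head=0 tape=c[c]cbbbbb__   (q0,c)→(q1,b,←)
state=q1 head=-1 tape=[c]bcbbbbb__   (q1,c)→(q3,b,→)
state=q3 head=0 tape=b[b]cbbbbb__   (q3,b)→(q1,_,→)
state=q1 head=1 tape=b_[c]bbbbb__   (q1,c)→(q3,b,→)
state=q3 head=2 tape=b_b[b]bbbb__   (q3,b)→(q1,_,→)
state=q1 head=3 tape=b_b_[b]bbb__   (q1,b)→(q0,c,→)
state=q0 head=4 tape=b_b_c[b]bb__   (q0,b)→(q1,c,←)
state=q1 head=3 tape=b_b_[c]cbb__   (q1,c)→(q3,b,→)
state=q3 head=4 tape=b_b_b[c]bb__   (q3,c)→(q0,_,→)
state=q0 head=5 tape=b_b_b_[b]b__   (q0,b)→(q1,c,←)
state=q1 head=4 tape=b_b_b[_]cb__   (q1,_)→(q0,b,→)
state=q0 head=5 tape=b_b_bb[c]b__   (q0,c)→(q1,b,←)
state=q1 head=4 tape=b_b_b[b]bb__   (q1,b)→(q0,c,→)
state=q0 head=5 tape=b_b_bc[b]b__   (q0,b)→(q1,c,←)
state=q1 head=4 tape=b_b_b[c]cb__   (q1,c)→(q3,b,→)
state=q3 head=5 tape=b_b_bb[c]b__   (q3,c)→(q0,_,→)
state=q0 head=6 tape=b_b_bb_[b]__   (q0,b)→(q1,c,←)
state=q1 head=5 tape=b_b_bb[_]c__   (q1,_)→(q0,b,→)
state=q0 head=6 tape=b_b_bbb[c]__   (q0,c)→(q1,b,←)
state=q1 head=5 tape=b_b_bb[b]b__   (q1,b)→(q0,c,→)
state=q0 head=6 tape=b_b_bbc[b]__   (q0,b)→(q1,c,←)
state=q1 head=5 tape=b_b_bb[c]c__   (q1,c)→(q3,b,→)
state=q3 head=6 tape=b_b_bbb[c]__   (q3,c)→(q0,_,→)
state=q0 head=7 tape=b_b_bbb_[_]_   (q0,_)→(q2,b,→)
state=q2 head=8 tape=b_b_bbb_b[_]   (q2,_)→(q2,b,←)
state=q2 head=7 tape=b_b_bbb_[b]b
M halts after 29 transitions.

29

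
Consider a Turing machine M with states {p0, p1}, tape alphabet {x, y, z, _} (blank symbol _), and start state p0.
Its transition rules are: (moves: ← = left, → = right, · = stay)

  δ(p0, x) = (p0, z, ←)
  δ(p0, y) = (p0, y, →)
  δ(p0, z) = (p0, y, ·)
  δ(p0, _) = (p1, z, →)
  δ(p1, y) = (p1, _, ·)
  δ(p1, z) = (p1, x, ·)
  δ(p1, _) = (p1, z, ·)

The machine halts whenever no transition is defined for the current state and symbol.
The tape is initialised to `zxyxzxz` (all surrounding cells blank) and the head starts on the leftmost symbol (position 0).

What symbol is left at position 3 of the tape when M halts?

y

p0 | [z]xyxzxz__   read z → write y, move ·, go to p0
p0 | [y]xyxzxz__   read y → write y, move →, go to p0
p0 | y[x]yxzxz__   read x → write z, move ←, go to p0
p0 | [y]zyxzxz__   read y → write y, move →, go to p0
p0 | y[z]yxzxz__   read z → write y, move ·, go to p0
p0 | y[y]yxzxz__   read y → write y, move →, go to p0
p0 | yy[y]xzxz__   read y → write y, move →, go to p0
p0 | yyy[x]zxz__   read x → write z, move ←, go to p0
p0 | yy[y]zzxz__   read y → write y, move →, go to p0
p0 | yyy[z]zxz__   read z → write y, move ·, go to p0
p0 | yyy[y]zxz__   read y → write y, move →, go to p0
p0 | yyyy[z]xz__   read z → write y, move ·, go to p0
p0 | yyyy[y]xz__   read y → write y, move →, go to p0
p0 | yyyyy[x]z__   read x → write z, move ←, go to p0
p0 | yyyy[y]zz__   read y → write y, move →, go to p0
p0 | yyyyy[z]z__   read z → write y, move ·, go to p0
p0 | yyyyy[y]z__   read y → write y, move →, go to p0
p0 | yyyyyy[z]__   read z → write y, move ·, go to p0
p0 | yyyyyy[y]__   read y → write y, move →, go to p0
p0 | yyyyyyy[_]_   read _ → write z, move →, go to p1
p1 | yyyyyyyz[_]   read _ → write z, move ·, go to p1
p1 | yyyyyyyz[z]   read z → write x, move ·, go to p1
p1 | yyyyyyyz[x]
Cell 3 holds y when M halts.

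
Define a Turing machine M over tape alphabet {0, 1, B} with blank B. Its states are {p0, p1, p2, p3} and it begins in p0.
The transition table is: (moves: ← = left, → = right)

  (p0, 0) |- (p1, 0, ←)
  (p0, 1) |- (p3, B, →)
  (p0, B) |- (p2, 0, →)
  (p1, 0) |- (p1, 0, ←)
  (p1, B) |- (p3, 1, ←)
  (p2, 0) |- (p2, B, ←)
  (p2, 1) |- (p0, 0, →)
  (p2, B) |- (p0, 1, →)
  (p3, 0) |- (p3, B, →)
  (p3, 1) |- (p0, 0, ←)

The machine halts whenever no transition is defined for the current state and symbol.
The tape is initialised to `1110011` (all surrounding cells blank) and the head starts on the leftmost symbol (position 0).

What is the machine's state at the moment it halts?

p0 | B[1]110011B   read 1 → write B, move →, go to p3
p3 | BB[1]10011B   read 1 → write 0, move ←, go to p0
p0 | B[B]010011B   read B → write 0, move →, go to p2
p2 | B0[0]10011B   read 0 → write B, move ←, go to p2
p2 | B[0]B10011B   read 0 → write B, move ←, go to p2
p2 | [B]BB10011B   read B → write 1, move →, go to p0
p0 | 1[B]B10011B   read B → write 0, move →, go to p2
p2 | 10[B]10011B   read B → write 1, move →, go to p0
p0 | 101[1]0011B   read 1 → write B, move →, go to p3
p3 | 101B[0]011B   read 0 → write B, move →, go to p3
p3 | 101BB[0]11B   read 0 → write B, move →, go to p3
p3 | 101BBB[1]1B   read 1 → write 0, move ←, go to p0
p0 | 101BB[B]01B   read B → write 0, move →, go to p2
p2 | 101BB0[0]1B   read 0 → write B, move ←, go to p2
p2 | 101BB[0]B1B   read 0 → write B, move ←, go to p2
p2 | 101B[B]BB1B   read B → write 1, move →, go to p0
p0 | 101B1[B]B1B   read B → write 0, move →, go to p2
p2 | 101B10[B]1B   read B → write 1, move →, go to p0
p0 | 101B101[1]B   read 1 → write B, move →, go to p3
p3 | 101B101B[B]
No transition is defined for (p3, B); M halts in state p3.

p3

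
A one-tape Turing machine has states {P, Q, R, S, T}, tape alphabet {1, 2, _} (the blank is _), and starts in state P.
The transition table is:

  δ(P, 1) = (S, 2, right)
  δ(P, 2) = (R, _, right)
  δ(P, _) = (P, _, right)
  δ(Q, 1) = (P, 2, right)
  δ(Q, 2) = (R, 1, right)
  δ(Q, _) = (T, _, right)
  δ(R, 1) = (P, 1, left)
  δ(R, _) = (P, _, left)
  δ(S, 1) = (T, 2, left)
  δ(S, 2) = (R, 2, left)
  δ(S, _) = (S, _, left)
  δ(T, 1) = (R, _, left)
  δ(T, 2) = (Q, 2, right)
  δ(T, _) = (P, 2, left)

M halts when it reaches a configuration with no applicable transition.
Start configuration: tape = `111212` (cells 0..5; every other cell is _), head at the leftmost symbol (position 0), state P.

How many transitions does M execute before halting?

9

state=P head=0 tape=[1]11212   (P,1)→(S,2,right)
state=S head=1 tape=2[1]1212   (S,1)→(T,2,left)
state=T head=0 tape=[2]21212   (T,2)→(Q,2,right)
state=Q head=1 tape=2[2]1212   (Q,2)→(R,1,right)
state=R head=2 tape=21[1]212   (R,1)→(P,1,left)
state=P head=1 tape=2[1]1212   (P,1)→(S,2,right)
state=S head=2 tape=22[1]212   (S,1)→(T,2,left)
state=T head=1 tape=2[2]2212   (T,2)→(Q,2,right)
state=Q head=2 tape=22[2]212   (Q,2)→(R,1,right)
state=R head=3 tape=221[2]12
M halts after 9 transitions.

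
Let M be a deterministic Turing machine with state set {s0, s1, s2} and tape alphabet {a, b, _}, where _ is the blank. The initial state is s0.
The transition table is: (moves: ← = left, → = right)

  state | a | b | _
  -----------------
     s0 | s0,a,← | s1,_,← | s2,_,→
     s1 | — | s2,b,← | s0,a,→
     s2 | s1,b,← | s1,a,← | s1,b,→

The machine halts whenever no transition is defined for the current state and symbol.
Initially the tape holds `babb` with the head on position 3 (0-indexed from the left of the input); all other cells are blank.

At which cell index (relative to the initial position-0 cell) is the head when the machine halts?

state=s0 head=3 tape=___bab[b]   (s0,b)→(s1,_,←)
state=s1 head=2 tape=___ba[b]_   (s1,b)→(s2,b,←)
state=s2 head=1 tape=___b[a]b_   (s2,a)→(s1,b,←)
state=s1 head=0 tape=___[b]bb_   (s1,b)→(s2,b,←)
state=s2 head=-1 tape=__[_]bbb_   (s2,_)→(s1,b,→)
state=s1 head=0 tape=__b[b]bb_   (s1,b)→(s2,b,←)
state=s2 head=-1 tape=__[b]bbb_   (s2,b)→(s1,a,←)
state=s1 head=-2 tape=_[_]abbb_   (s1,_)→(s0,a,→)
state=s0 head=-1 tape=_a[a]bbb_   (s0,a)→(s0,a,←)
state=s0 head=-2 tape=_[a]abbb_   (s0,a)→(s0,a,←)
state=s0 head=-3 tape=[_]aabbb_   (s0,_)→(s2,_,→)
state=s2 head=-2 tape=_[a]abbb_   (s2,a)→(s1,b,←)
state=s1 head=-3 tape=[_]babbb_   (s1,_)→(s0,a,→)
state=s0 head=-2 tape=a[b]abbb_   (s0,b)→(s1,_,←)
state=s1 head=-3 tape=[a]_abbb_
At halt the head is at cell -3.

-3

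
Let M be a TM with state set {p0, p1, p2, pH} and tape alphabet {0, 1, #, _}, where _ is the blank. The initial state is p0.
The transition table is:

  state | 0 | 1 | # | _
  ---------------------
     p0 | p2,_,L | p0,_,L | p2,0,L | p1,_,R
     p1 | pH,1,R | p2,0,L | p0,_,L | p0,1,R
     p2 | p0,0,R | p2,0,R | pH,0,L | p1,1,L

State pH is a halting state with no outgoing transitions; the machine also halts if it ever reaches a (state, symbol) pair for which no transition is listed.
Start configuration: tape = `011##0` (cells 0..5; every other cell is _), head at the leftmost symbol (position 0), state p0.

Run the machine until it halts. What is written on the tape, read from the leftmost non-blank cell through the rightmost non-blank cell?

state=p0 head=0 tape=_____[0]11##0   (p0,0)→(p2,_,L)
state=p2 head=-1 tape=____[_]_11##0   (p2,_)→(p1,1,L)
state=p1 head=-2 tape=___[_]1_11##0   (p1,_)→(p0,1,R)
state=p0 head=-1 tape=___1[1]_11##0   (p0,1)→(p0,_,L)
state=p0 head=-2 tape=___[1]__11##0   (p0,1)→(p0,_,L)
state=p0 head=-3 tape=__[_]___11##0   (p0,_)→(p1,_,R)
state=p1 head=-2 tape=___[_]__11##0   (p1,_)→(p0,1,R)
state=p0 head=-1 tape=___1[_]_11##0   (p0,_)→(p1,_,R)
state=p1 head=0 tape=___1_[_]11##0   (p1,_)→(p0,1,R)
state=p0 head=1 tape=___1_1[1]1##0   (p0,1)→(p0,_,L)
state=p0 head=0 tape=___1_[1]_1##0   (p0,1)→(p0,_,L)
state=p0 head=-1 tape=___1[_]__1##0   (p0,_)→(p1,_,R)
state=p1 head=0 tape=___1_[_]_1##0   (p1,_)→(p0,1,R)
state=p0 head=1 tape=___1_1[_]1##0   (p0,_)→(p1,_,R)
state=p1 head=2 tape=___1_1_[1]##0   (p1,1)→(p2,0,L)
state=p2 head=1 tape=___1_1[_]0##0   (p2,_)→(p1,1,L)
state=p1 head=0 tape=___1_[1]10##0   (p1,1)→(p2,0,L)
state=p2 head=-1 tape=___1[_]010##0   (p2,_)→(p1,1,L)
state=p1 head=-2 tape=___[1]1010##0   (p1,1)→(p2,0,L)
state=p2 head=-3 tape=__[_]01010##0   (p2,_)→(p1,1,L)
state=p1 head=-4 tape=_[_]101010##0   (p1,_)→(p0,1,R)
state=p0 head=-3 tape=_1[1]01010##0   (p0,1)→(p0,_,L)
state=p0 head=-4 tape=_[1]_01010##0   (p0,1)→(p0,_,L)
state=p0 head=-5 tape=[_]__01010##0   (p0,_)→(p1,_,R)
state=p1 head=-4 tape=_[_]_01010##0   (p1,_)→(p0,1,R)
state=p0 head=-3 tape=_1[_]01010##0   (p0,_)→(p1,_,R)
state=p1 head=-2 tape=_1_[0]1010##0   (p1,0)→(pH,1,R)
state=pH head=-1 tape=_1_1[1]010##0
The non-blank tape span at halt is 1_11010##0.

1_11010##0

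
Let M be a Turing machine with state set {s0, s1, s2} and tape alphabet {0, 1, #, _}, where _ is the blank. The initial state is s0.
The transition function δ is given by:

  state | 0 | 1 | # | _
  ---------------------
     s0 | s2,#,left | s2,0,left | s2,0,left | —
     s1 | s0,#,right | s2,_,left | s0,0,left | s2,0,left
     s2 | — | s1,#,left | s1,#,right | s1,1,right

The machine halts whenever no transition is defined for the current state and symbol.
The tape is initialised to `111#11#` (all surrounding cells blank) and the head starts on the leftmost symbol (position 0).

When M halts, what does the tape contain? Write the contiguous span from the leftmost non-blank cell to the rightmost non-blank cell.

state=s0 head=0 tape=_[1]11#11#_   (s0,1)→(s2,0,left)
state=s2 head=-1 tape=[_]011#11#_   (s2,_)→(s1,1,right)
state=s1 head=0 tape=1[0]11#11#_   (s1,0)→(s0,#,right)
state=s0 head=1 tape=1#[1]1#11#_   (s0,1)→(s2,0,left)
state=s2 head=0 tape=1[#]01#11#_   (s2,#)→(s1,#,right)
state=s1 head=1 tape=1#[0]1#11#_   (s1,0)→(s0,#,right)
state=s0 head=2 tape=1##[1]#11#_   (s0,1)→(s2,0,left)
state=s2 head=1 tape=1#[#]0#11#_   (s2,#)→(s1,#,right)
state=s1 head=2 tape=1##[0]#11#_   (s1,0)→(s0,#,right)
state=s0 head=3 tape=1###[#]11#_   (s0,#)→(s2,0,left)
state=s2 head=2 tape=1##[#]011#_   (s2,#)→(s1,#,right)
state=s1 head=3 tape=1###[0]11#_   (s1,0)→(s0,#,right)
state=s0 head=4 tape=1####[1]1#_   (s0,1)→(s2,0,left)
state=s2 head=3 tape=1###[#]01#_   (s2,#)→(s1,#,right)
state=s1 head=4 tape=1####[0]1#_   (s1,0)→(s0,#,right)
state=s0 head=5 tape=1#####[1]#_   (s0,1)→(s2,0,left)
state=s2 head=4 tape=1####[#]0#_   (s2,#)→(s1,#,right)
state=s1 head=5 tape=1#####[0]#_   (s1,0)→(s0,#,right)
state=s0 head=6 tape=1######[#]_   (s0,#)→(s2,0,left)
state=s2 head=5 tape=1#####[#]0_   (s2,#)→(s1,#,right)
state=s1 head=6 tape=1######[0]_   (s1,0)→(s0,#,right)
state=s0 head=7 tape=1#######[_]
The non-blank tape span at halt is 1#######.

1#######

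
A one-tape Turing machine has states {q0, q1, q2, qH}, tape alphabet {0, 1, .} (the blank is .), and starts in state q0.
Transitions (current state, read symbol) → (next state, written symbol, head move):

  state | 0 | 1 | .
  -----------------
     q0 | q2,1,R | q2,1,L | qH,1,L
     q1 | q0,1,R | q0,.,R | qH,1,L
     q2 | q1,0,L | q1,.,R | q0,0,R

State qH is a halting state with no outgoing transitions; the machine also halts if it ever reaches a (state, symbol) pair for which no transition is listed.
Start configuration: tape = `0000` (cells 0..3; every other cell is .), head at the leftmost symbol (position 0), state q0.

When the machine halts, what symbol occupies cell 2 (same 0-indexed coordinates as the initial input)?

q0 | [0]000..   read 0 → write 1, move R, go to q2
q2 | 1[0]00..   read 0 → write 0, move L, go to q1
q1 | [1]000..   read 1 → write ., move R, go to q0
q0 | .[0]00..   read 0 → write 1, move R, go to q2
q2 | .1[0]0..   read 0 → write 0, move L, go to q1
q1 | .[1]00..   read 1 → write ., move R, go to q0
q0 | ..[0]0..   read 0 → write 1, move R, go to q2
q2 | ..1[0]..   read 0 → write 0, move L, go to q1
q1 | ..[1]0..   read 1 → write ., move R, go to q0
q0 | ...[0]..   read 0 → write 1, move R, go to q2
q2 | ...1[.].   read . → write 0, move R, go to q0
q0 | ...10[.]   read . → write 1, move L, go to qH
qH | ...1[0]1
Cell 2 holds . when M halts.

.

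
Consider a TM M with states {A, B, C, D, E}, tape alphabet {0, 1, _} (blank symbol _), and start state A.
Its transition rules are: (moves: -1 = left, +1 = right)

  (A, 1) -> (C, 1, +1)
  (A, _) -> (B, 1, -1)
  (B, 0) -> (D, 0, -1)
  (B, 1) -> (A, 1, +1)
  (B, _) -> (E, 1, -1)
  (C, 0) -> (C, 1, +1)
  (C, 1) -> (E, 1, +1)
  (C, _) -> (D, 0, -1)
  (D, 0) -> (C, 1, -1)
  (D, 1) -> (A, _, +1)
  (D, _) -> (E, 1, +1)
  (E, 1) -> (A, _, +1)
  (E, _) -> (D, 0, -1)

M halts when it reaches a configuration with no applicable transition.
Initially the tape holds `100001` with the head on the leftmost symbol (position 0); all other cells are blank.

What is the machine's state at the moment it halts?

A | [1]00001_   read 1 → write 1, move +1, go to C
C | 1[0]0001_   read 0 → write 1, move +1, go to C
C | 11[0]001_   read 0 → write 1, move +1, go to C
C | 111[0]01_   read 0 → write 1, move +1, go to C
C | 1111[0]1_   read 0 → write 1, move +1, go to C
C | 11111[1]_   read 1 → write 1, move +1, go to E
E | 111111[_]   read _ → write 0, move -1, go to D
D | 11111[1]0   read 1 → write _, move +1, go to A
A | 11111_[0]
No transition is defined for (A, 0); M halts in state A.

A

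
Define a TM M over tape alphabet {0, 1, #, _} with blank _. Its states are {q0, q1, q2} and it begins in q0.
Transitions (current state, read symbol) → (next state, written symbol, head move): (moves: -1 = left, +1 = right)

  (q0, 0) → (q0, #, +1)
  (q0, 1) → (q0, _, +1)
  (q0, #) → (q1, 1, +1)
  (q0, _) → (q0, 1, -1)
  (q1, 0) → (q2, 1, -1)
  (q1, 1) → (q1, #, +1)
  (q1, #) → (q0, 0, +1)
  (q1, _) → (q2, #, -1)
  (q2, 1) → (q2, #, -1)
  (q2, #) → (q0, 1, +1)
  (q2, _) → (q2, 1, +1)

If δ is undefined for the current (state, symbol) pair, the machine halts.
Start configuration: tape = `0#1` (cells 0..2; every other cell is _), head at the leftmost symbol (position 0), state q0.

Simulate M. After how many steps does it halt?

q0 | [0]#1_______   read 0 → write #, move +1, go to q0
q0 | #[#]1_______   read # → write 1, move +1, go to q1
q1 | #1[1]_______   read 1 → write #, move +1, go to q1
q1 | #1#[_]______   read _ → write #, move -1, go to q2
q2 | #1[#]#______   read # → write 1, move +1, go to q0
q0 | #11[#]______   read # → write 1, move +1, go to q1
q1 | #111[_]_____   read _ → write #, move -1, go to q2
q2 | #11[1]#_____   read 1 → write #, move -1, go to q2
q2 | #1[1]##_____   read 1 → write #, move -1, go to q2
q2 | #[1]###_____   read 1 → write #, move -1, go to q2
q2 | [#]####_____   read # → write 1, move +1, go to q0
q0 | 1[#]###_____   read # → write 1, move +1, go to q1
q1 | 11[#]##_____   read # → write 0, move +1, go to q0
q0 | 110[#]#_____   read # → write 1, move +1, go to q1
q1 | 1101[#]_____   read # → write 0, move +1, go to q0
q0 | 11010[_]____   read _ → write 1, move -1, go to q0
q0 | 1101[0]1____   read 0 → write #, move +1, go to q0
q0 | 1101#[1]____   read 1 → write _, move +1, go to q0
q0 | 1101#_[_]___   read _ → write 1, move -1, go to q0
q0 | 1101#[_]1___   read _ → write 1, move -1, go to q0
q0 | 1101[#]11___   read # → write 1, move +1, go to q1
q1 | 11011[1]1___   read 1 → write #, move +1, go to q1
q1 | 11011#[1]___   read 1 → write #, move +1, go to q1
q1 | 11011##[_]__   read _ → write #, move -1, go to q2
q2 | 11011#[#]#__   read # → write 1, move +1, go to q0
q0 | 11011#1[#]__   read # → write 1, move +1, go to q1
q1 | 11011#11[_]_   read _ → write #, move -1, go to q2
q2 | 11011#1[1]#_   read 1 → write #, move -1, go to q2
q2 | 11011#[1]##_   read 1 → write #, move -1, go to q2
q2 | 11011[#]###_   read # → write 1, move +1, go to q0
q0 | 110111[#]##_   read # → write 1, move +1, go to q1
q1 | 1101111[#]#_   read # → write 0, move +1, go to q0
q0 | 11011110[#]_   read # → write 1, move +1, go to q1
q1 | 110111101[_]   read _ → write #, move -1, go to q2
q2 | 11011110[1]#   read 1 → write #, move -1, go to q2
q2 | 1101111[0]##
M halts after 35 transitions.

35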